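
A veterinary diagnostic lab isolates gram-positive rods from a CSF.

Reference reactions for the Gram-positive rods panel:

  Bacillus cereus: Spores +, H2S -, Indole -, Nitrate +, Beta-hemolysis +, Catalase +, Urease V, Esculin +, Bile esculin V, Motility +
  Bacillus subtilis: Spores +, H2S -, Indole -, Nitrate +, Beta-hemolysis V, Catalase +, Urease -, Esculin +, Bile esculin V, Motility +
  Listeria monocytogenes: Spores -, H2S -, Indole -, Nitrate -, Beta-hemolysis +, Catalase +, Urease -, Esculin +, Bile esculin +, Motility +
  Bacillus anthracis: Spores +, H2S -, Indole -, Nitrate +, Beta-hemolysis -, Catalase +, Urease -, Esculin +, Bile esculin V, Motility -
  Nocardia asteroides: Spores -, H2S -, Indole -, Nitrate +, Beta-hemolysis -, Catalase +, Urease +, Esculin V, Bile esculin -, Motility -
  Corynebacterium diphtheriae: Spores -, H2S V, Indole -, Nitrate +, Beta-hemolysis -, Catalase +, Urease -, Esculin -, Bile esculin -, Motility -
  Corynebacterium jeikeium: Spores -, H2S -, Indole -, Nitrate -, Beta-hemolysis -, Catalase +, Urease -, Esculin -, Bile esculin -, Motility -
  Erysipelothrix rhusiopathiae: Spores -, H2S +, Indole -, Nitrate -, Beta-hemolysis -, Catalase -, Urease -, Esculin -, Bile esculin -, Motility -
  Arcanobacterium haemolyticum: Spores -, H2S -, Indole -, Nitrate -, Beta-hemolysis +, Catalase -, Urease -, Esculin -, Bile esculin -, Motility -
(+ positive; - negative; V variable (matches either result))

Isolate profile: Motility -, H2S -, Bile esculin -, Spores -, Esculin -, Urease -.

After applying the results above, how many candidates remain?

3

Spores -: excludes Bacillus cereus, Bacillus subtilis, Bacillus anthracis — 6 left.
Esculin -: excludes Listeria monocytogenes — 5 left.
Motility -: all 5 remaining candidates are consistent.
Bile esculin -: all 5 remaining candidates are consistent.
H2S -: excludes Erysipelothrix rhusiopathiae — 4 left.
Urease -: excludes Nocardia asteroides — 3 left.
Still consistent: Arcanobacterium haemolyticum, Corynebacterium diphtheriae, Corynebacterium jeikeium.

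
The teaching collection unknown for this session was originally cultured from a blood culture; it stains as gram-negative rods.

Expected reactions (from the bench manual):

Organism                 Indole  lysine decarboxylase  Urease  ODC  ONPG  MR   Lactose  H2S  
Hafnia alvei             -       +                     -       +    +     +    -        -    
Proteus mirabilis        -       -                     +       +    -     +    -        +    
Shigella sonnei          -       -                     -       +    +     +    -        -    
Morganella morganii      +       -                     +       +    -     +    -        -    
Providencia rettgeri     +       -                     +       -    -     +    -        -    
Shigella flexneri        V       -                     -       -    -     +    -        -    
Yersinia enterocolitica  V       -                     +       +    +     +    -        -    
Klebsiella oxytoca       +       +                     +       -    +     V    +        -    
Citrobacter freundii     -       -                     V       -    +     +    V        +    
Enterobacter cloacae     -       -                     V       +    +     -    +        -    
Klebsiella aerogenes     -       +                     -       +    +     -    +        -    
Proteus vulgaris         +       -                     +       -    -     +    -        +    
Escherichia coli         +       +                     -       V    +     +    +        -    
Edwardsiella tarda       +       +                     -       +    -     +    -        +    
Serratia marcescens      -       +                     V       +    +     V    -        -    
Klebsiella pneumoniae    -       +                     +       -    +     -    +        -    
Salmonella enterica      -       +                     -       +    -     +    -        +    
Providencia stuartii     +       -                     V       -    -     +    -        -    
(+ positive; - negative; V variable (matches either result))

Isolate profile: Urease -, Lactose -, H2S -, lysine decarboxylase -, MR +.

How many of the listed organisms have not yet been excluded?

3

Urease -: excludes 7 organisms — 11 left.
lysine decarboxylase -: excludes 6 organisms — 5 left.
MR +: excludes Enterobacter cloacae — 4 left.
Lactose -: all 4 remaining candidates are consistent.
H2S -: excludes Citrobacter freundii — 3 left.
Still consistent: Providencia stuartii, Shigella flexneri, Shigella sonnei.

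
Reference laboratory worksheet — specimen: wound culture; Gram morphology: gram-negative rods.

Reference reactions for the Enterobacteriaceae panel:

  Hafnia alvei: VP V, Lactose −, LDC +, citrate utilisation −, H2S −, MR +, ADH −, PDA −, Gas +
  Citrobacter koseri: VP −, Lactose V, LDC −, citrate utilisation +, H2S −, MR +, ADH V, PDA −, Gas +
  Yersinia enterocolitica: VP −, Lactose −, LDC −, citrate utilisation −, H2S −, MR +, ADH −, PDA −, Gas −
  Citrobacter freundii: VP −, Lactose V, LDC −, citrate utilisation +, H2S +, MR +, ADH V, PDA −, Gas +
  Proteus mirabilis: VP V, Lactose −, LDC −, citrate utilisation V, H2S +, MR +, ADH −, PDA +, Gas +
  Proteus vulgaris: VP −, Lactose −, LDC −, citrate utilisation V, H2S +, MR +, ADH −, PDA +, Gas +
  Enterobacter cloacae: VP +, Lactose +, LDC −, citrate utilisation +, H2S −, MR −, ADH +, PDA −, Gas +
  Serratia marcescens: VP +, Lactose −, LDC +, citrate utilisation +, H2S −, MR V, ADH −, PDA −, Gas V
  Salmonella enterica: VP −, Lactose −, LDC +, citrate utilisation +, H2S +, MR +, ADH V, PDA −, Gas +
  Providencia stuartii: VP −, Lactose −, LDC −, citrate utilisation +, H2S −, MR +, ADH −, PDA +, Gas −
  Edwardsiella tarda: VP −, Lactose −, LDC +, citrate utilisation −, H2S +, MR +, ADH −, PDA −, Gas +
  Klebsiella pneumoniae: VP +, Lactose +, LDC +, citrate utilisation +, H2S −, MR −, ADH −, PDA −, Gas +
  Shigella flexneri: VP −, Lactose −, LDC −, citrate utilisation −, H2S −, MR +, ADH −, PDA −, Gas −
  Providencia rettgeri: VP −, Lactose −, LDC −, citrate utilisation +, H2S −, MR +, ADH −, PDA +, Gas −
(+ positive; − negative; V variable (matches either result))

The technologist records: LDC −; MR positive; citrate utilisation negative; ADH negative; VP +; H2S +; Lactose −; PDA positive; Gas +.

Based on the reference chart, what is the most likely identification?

Proteus mirabilis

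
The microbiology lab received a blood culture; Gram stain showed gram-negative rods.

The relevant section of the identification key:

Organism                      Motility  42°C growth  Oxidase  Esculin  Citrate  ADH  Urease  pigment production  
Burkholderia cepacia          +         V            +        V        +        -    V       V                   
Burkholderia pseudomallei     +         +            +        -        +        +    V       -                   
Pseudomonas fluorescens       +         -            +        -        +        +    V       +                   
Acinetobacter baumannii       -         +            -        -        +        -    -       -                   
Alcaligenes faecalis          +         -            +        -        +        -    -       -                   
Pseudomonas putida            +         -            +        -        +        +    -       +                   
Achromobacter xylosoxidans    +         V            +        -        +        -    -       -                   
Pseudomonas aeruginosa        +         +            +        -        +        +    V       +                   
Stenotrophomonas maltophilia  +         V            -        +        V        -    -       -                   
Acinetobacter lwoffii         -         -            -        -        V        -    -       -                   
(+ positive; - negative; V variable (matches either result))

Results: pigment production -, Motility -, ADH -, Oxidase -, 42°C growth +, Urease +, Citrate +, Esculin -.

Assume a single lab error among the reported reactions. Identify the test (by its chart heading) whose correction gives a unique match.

As reported, no row in the chart matches all 8 reactions.
Reversing 42°C growth → still no organism matches.
Reversing Motility → still no organism matches.
Reversing Citrate → still no organism matches.
Reversing Esculin → still no organism matches.
Reversing Oxidase → still no organism matches.
Reversing Urease (to -) → unique match: Acinetobacter baumannii.
Reversing pigment production → still no organism matches.
Reversing ADH → still no organism matches.

Urease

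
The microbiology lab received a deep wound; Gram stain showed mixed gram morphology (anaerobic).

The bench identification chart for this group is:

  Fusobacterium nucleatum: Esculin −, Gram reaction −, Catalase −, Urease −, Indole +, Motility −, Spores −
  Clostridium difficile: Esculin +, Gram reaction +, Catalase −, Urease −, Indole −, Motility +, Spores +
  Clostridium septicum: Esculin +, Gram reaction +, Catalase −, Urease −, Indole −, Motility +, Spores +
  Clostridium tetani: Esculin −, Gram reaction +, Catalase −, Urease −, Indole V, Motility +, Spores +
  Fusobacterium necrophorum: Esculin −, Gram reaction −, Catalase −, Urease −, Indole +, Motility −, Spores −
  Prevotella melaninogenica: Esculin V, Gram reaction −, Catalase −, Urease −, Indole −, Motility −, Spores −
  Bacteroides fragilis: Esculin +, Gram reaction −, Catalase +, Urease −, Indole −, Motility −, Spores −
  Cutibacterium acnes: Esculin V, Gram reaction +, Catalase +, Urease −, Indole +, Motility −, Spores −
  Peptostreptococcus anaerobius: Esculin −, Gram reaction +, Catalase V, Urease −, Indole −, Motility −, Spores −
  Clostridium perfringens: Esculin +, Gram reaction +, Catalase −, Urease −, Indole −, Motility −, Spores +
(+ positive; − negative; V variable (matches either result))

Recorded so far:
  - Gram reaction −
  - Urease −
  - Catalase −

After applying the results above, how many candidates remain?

3

Gram reaction −: excludes 6 organisms — 4 left.
Urease −: all 4 remaining candidates are consistent.
Catalase −: excludes Bacteroides fragilis — 3 left.
Still consistent: Fusobacterium necrophorum, Fusobacterium nucleatum, Prevotella melaninogenica.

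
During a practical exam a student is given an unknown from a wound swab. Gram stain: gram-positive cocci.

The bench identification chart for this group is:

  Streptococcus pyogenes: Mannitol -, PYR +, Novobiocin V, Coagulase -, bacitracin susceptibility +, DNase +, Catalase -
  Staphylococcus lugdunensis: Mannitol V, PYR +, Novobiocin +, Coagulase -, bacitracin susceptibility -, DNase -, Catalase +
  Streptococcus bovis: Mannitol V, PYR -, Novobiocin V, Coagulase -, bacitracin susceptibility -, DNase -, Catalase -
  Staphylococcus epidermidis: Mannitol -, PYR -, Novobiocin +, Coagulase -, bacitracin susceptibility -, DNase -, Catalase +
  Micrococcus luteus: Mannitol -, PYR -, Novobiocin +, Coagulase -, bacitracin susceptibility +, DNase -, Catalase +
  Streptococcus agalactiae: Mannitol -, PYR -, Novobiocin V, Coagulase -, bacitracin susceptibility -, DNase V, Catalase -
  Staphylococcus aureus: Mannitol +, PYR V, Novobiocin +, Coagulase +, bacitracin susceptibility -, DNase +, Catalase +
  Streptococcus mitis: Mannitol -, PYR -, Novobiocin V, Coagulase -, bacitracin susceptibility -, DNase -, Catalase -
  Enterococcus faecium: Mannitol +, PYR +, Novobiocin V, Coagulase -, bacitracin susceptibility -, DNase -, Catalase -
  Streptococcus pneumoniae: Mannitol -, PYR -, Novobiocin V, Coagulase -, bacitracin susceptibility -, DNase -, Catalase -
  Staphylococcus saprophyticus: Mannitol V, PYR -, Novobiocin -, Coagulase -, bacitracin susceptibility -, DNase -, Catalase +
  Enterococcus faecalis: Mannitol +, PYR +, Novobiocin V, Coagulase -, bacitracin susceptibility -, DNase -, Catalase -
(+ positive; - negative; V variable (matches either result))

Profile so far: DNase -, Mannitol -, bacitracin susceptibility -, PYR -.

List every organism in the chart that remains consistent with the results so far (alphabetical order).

Staphylococcus epidermidis, Staphylococcus saprophyticus, Streptococcus agalactiae, Streptococcus bovis, Streptococcus mitis, Streptococcus pneumoniae

bacitracin susceptibility -: excludes Streptococcus pyogenes, Micrococcus luteus — 10 left.
DNase -: excludes Staphylococcus aureus — 9 left.
Mannitol -: excludes Enterococcus faecium, Enterococcus faecalis — 7 left.
PYR -: excludes Staphylococcus lugdunensis — 6 left.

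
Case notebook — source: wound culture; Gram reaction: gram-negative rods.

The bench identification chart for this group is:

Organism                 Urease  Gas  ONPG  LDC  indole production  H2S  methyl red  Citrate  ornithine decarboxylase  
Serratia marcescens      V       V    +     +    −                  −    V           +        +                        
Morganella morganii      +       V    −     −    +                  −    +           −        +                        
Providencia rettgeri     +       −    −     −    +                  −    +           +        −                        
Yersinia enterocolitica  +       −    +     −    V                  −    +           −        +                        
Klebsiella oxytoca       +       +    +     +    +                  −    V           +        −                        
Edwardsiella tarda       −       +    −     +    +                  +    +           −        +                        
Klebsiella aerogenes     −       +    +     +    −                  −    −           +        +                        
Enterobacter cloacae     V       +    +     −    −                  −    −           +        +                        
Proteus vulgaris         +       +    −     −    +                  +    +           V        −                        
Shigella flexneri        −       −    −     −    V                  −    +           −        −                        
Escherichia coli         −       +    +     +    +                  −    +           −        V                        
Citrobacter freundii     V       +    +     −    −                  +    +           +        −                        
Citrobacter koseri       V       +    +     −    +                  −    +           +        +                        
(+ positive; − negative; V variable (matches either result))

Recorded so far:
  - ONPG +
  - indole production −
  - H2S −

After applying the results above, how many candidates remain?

ONPG +: excludes 5 organisms — 8 left.
indole production −: excludes Klebsiella oxytoca, Escherichia coli, Citrobacter koseri — 5 left.
H2S −: excludes Citrobacter freundii — 4 left.
Still consistent: Enterobacter cloacae, Klebsiella aerogenes, Serratia marcescens, Yersinia enterocolitica.

4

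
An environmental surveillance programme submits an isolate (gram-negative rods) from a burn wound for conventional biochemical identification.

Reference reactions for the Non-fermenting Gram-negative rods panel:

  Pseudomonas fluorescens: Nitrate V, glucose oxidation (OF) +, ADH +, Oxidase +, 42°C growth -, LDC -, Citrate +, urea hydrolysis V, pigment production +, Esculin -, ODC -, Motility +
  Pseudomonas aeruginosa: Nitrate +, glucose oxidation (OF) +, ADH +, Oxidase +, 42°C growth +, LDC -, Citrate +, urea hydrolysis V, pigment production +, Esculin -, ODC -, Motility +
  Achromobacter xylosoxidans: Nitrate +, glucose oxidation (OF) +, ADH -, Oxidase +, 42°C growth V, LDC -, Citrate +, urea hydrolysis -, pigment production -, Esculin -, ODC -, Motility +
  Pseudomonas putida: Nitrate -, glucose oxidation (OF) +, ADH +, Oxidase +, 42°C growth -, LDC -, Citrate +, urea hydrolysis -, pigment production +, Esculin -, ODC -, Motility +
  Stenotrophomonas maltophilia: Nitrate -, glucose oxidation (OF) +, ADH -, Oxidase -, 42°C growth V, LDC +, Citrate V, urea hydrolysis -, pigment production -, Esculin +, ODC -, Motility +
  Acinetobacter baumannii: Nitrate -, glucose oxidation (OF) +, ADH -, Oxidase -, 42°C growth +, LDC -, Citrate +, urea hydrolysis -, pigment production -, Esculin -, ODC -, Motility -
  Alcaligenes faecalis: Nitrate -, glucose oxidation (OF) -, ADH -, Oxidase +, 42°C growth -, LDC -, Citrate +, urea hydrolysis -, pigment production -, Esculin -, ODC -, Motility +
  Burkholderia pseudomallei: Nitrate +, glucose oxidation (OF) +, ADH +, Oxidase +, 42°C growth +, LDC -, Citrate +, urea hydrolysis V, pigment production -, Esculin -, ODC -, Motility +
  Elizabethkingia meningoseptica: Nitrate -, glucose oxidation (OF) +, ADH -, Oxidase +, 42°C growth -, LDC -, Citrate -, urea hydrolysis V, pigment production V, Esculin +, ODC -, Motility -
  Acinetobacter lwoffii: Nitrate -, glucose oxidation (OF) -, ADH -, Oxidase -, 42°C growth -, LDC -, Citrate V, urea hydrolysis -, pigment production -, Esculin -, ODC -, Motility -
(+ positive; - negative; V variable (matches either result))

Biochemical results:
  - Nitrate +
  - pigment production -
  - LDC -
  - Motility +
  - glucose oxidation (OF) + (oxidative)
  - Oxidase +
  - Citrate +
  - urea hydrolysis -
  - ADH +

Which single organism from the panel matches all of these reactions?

Burkholderia pseudomallei

Oxidase +: excludes Stenotrophomonas maltophilia, Acinetobacter baumannii, Acinetobacter lwoffii — 7 left.
Citrate +: excludes Elizabethkingia meningoseptica — 6 left.
LDC -: all 6 remaining candidates are consistent.
Motility +: all 6 remaining candidates are consistent.
pigment production -: excludes Pseudomonas fluorescens, Pseudomonas aeruginosa, Pseudomonas putida — 3 left.
ADH +: excludes Achromobacter xylosoxidans, Alcaligenes faecalis — 1 left.
Nitrate +: the one remaining candidate is consistent.
urea hydrolysis -: the one remaining candidate is consistent.
glucose oxidation (OF) +: the one remaining candidate is consistent.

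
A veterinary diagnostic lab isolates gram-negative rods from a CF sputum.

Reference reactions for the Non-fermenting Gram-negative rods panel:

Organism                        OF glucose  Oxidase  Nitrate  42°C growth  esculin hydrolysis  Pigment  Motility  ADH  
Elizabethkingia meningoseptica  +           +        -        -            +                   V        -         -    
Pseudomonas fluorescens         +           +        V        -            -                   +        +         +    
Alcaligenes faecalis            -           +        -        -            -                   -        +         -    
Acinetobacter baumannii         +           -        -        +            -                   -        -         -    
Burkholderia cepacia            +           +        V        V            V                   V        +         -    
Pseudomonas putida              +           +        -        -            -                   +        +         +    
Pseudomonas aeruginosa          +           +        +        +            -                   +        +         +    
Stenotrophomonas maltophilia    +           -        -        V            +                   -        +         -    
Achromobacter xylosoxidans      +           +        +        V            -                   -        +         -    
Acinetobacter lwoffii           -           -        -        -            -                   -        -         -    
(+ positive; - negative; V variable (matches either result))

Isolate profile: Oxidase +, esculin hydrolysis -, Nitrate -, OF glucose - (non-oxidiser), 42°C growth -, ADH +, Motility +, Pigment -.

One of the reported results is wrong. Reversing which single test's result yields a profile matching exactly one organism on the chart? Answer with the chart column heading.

ADH

As reported, no row in the chart matches all 8 reactions.
Reversing Pigment → still no organism matches.
Reversing OF glucose → still no organism matches.
Reversing esculin hydrolysis → still no organism matches.
Reversing Motility → still no organism matches.
Reversing Oxidase → still no organism matches.
Reversing Nitrate → still no organism matches.
Reversing 42°C growth → still no organism matches.
Reversing ADH (to -) → unique match: Alcaligenes faecalis.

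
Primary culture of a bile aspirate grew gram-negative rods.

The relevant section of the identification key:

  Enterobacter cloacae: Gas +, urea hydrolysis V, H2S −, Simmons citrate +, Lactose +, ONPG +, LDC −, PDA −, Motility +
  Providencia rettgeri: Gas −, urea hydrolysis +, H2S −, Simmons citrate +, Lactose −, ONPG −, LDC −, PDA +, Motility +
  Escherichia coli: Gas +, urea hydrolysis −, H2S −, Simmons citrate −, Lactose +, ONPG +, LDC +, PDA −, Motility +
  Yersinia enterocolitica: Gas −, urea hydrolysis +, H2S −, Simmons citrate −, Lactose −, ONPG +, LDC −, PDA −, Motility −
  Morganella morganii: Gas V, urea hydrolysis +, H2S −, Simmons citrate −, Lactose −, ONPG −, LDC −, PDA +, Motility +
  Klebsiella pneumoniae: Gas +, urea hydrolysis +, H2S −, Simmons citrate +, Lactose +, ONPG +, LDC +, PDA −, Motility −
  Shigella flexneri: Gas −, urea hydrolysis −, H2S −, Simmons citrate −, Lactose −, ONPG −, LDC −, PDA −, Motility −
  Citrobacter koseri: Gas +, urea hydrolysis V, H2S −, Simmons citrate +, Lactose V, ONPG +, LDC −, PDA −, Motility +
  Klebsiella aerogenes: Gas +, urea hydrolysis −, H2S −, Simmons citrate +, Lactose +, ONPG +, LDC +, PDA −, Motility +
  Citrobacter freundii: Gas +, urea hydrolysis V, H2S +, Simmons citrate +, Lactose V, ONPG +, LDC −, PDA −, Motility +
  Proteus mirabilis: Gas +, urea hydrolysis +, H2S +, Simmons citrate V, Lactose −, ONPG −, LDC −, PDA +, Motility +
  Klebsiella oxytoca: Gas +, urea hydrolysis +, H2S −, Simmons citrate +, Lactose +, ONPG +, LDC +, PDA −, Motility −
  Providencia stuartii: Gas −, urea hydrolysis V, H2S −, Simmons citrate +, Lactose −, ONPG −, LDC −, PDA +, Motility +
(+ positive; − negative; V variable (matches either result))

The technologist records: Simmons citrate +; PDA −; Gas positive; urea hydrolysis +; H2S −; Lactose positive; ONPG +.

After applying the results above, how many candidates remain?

4

Simmons citrate +: excludes Escherichia coli, Yersinia enterocolitica, Morganella morganii, Shigella flexneri — 9 left.
Gas +: excludes Providencia rettgeri, Providencia stuartii — 7 left.
urea hydrolysis +: excludes Klebsiella aerogenes — 6 left.
Lactose +: excludes Proteus mirabilis — 5 left.
PDA −: all 5 remaining candidates are consistent.
H2S −: excludes Citrobacter freundii — 4 left.
ONPG +: all 4 remaining candidates are consistent.
Still consistent: Citrobacter koseri, Enterobacter cloacae, Klebsiella oxytoca, Klebsiella pneumoniae.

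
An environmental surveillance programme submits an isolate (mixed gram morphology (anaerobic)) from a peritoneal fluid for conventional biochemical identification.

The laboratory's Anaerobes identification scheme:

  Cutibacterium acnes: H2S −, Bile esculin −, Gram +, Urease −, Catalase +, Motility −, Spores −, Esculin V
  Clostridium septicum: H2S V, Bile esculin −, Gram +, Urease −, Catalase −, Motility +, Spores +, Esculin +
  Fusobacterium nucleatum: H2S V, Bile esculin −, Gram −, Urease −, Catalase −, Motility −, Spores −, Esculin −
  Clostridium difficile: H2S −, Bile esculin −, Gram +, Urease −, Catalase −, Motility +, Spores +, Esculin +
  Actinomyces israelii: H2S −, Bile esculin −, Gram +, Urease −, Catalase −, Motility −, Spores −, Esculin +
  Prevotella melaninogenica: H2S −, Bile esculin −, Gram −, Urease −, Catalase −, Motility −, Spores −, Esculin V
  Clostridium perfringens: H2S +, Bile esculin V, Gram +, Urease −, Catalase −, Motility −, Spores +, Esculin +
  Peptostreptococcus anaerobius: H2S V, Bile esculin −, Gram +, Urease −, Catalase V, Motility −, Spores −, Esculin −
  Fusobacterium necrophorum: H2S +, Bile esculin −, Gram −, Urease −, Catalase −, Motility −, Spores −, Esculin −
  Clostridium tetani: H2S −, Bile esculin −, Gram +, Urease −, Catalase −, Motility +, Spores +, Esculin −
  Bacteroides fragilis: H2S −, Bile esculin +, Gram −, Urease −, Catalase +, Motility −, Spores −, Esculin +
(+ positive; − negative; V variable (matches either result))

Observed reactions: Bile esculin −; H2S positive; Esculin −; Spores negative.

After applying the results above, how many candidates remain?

3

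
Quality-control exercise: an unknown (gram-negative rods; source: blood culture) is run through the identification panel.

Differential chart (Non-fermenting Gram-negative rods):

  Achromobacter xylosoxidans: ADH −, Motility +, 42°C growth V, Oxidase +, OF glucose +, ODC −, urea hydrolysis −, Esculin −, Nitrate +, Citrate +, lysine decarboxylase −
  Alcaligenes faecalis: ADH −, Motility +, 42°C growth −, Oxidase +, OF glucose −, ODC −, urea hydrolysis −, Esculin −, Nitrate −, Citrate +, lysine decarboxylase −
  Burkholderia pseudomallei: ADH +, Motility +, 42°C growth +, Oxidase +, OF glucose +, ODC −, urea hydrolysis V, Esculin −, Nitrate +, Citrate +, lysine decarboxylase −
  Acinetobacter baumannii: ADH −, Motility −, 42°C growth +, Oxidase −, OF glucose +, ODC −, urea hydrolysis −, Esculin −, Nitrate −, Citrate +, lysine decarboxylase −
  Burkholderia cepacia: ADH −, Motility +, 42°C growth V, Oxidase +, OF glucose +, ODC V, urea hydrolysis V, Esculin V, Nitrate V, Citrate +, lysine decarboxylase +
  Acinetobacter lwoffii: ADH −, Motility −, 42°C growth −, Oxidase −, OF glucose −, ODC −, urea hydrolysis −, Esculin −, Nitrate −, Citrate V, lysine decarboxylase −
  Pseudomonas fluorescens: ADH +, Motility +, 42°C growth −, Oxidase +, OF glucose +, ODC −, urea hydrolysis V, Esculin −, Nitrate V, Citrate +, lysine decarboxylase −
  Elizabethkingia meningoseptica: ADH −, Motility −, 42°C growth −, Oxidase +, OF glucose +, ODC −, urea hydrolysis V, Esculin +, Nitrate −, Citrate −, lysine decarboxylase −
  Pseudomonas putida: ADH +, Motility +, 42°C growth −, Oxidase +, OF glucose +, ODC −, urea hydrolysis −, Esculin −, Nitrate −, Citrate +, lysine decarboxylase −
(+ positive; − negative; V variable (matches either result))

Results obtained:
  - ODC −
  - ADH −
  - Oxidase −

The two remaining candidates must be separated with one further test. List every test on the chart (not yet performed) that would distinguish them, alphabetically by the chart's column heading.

ODC −: all 9 remaining candidates are consistent.
ADH −: excludes Burkholderia pseudomallei, Pseudomonas fluorescens, Pseudomonas putida — 6 left.
Oxidase −: excludes Achromobacter xylosoxidans, Alcaligenes faecalis, Burkholderia cepacia, Elizabethkingia meningoseptica — 2 left.
Two candidates remain: Acinetobacter baumannii and Acinetobacter lwoffii.
  Motility: − vs − — same for both, does not separate.
  42°C growth: Acinetobacter baumannii +, Acinetobacter lwoffii − — discriminates.
  OF glucose: Acinetobacter baumannii +, Acinetobacter lwoffii − — discriminates.
  urea hydrolysis: − vs − — same for both, does not separate.
  Esculin: − vs − — same for both, does not separate.
  Nitrate: − vs − — same for both, does not separate.
  Citrate: + vs V — variable for at least one, does not separate.
  lysine decarboxylase: − vs − — same for both, does not separate.

42°C growth, OF glucose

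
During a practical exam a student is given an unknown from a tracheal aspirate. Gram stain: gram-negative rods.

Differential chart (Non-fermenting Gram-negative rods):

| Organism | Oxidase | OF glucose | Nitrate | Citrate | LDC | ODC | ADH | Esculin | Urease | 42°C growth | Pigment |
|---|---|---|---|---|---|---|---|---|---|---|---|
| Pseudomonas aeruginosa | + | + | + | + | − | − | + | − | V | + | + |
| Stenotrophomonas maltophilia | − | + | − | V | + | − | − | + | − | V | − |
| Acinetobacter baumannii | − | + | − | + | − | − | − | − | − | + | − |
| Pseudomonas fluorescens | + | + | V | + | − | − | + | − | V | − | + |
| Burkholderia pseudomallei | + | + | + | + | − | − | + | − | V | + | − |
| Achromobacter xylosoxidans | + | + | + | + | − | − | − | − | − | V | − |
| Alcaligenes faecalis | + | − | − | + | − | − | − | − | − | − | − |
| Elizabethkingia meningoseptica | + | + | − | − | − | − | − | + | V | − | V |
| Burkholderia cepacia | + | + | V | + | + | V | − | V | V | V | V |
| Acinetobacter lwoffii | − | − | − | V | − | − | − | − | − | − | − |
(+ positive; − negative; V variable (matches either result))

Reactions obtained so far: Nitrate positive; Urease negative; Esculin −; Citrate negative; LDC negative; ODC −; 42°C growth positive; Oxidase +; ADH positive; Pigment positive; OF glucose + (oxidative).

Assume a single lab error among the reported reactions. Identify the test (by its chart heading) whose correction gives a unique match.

Citrate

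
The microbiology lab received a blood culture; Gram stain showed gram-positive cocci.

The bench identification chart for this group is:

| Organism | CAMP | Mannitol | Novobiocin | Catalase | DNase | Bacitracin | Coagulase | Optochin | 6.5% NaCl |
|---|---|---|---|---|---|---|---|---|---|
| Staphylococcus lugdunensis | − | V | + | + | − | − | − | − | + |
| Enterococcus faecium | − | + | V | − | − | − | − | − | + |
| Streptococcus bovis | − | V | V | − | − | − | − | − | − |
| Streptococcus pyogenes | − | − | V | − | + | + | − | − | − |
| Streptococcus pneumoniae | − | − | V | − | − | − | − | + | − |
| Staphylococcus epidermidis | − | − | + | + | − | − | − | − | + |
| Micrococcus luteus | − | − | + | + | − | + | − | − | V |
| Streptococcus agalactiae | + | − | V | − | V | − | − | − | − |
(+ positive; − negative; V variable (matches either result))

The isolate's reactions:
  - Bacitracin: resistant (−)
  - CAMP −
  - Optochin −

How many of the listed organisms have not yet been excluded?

4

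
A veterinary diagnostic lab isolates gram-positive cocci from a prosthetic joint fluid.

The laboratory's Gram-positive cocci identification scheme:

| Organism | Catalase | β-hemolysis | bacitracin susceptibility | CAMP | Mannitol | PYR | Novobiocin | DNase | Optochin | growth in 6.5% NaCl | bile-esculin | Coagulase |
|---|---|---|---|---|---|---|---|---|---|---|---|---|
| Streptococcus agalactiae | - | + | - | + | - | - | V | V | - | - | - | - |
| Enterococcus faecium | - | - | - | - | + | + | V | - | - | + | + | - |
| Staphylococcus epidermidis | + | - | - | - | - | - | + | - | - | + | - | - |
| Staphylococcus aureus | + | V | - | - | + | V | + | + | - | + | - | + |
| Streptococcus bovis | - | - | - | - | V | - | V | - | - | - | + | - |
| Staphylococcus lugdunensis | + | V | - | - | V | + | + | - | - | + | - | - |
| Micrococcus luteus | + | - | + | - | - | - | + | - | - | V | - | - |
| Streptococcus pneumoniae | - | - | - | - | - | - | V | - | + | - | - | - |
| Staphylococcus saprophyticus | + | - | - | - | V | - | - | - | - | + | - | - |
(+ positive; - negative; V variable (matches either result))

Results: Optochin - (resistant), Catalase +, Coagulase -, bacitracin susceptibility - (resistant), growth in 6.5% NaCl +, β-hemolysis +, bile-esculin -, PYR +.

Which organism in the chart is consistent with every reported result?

Staphylococcus lugdunensis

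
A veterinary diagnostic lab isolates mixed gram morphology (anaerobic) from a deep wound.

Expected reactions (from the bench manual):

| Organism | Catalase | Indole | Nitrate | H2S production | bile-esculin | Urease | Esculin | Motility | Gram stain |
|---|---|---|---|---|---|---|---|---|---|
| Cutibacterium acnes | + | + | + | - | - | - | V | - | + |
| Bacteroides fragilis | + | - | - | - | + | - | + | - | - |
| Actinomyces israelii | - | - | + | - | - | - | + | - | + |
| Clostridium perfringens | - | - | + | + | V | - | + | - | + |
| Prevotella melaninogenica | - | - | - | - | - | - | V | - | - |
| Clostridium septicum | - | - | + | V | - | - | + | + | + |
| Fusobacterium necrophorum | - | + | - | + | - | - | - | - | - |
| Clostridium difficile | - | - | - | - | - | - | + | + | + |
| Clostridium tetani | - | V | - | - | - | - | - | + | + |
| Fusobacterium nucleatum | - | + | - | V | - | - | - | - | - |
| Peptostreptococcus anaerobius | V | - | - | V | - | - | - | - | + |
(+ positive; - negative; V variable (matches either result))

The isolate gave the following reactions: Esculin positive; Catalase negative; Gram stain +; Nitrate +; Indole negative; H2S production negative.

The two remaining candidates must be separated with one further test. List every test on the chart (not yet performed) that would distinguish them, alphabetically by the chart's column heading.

Esculin +: excludes Fusobacterium necrophorum, Clostridium tetani, Fusobacterium nucleatum, Peptostreptococcus anaerobius — 7 left.
Gram stain +: excludes Bacteroides fragilis, Prevotella melaninogenica — 5 left.
H2S production -: excludes Clostridium perfringens — 4 left.
Indole -: excludes Cutibacterium acnes — 3 left.
Catalase -: all 3 remaining candidates are consistent.
Nitrate +: excludes Clostridium difficile — 2 left.
Two candidates remain: Actinomyces israelii and Clostridium septicum.
  bile-esculin: - vs - — same for both, does not separate.
  Urease: - vs - — same for both, does not separate.
  Motility: Actinomyces israelii -, Clostridium septicum + — discriminates.

Motility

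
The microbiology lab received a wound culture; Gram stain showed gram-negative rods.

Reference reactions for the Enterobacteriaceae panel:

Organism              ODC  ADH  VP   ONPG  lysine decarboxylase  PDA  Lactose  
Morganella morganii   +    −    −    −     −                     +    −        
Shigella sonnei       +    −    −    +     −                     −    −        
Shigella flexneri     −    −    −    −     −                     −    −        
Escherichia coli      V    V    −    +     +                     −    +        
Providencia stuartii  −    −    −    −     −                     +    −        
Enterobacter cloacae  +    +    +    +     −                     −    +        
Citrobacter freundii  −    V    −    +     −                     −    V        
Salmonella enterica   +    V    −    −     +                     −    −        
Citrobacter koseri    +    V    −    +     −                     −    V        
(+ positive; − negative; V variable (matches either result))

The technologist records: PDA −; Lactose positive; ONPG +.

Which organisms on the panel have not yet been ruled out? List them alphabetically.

Citrobacter freundii, Citrobacter koseri, Enterobacter cloacae, Escherichia coli

PDA −: excludes Morganella morganii, Providencia stuartii — 7 left.
ONPG +: excludes Shigella flexneri, Salmonella enterica — 5 left.
Lactose +: excludes Shigella sonnei — 4 left.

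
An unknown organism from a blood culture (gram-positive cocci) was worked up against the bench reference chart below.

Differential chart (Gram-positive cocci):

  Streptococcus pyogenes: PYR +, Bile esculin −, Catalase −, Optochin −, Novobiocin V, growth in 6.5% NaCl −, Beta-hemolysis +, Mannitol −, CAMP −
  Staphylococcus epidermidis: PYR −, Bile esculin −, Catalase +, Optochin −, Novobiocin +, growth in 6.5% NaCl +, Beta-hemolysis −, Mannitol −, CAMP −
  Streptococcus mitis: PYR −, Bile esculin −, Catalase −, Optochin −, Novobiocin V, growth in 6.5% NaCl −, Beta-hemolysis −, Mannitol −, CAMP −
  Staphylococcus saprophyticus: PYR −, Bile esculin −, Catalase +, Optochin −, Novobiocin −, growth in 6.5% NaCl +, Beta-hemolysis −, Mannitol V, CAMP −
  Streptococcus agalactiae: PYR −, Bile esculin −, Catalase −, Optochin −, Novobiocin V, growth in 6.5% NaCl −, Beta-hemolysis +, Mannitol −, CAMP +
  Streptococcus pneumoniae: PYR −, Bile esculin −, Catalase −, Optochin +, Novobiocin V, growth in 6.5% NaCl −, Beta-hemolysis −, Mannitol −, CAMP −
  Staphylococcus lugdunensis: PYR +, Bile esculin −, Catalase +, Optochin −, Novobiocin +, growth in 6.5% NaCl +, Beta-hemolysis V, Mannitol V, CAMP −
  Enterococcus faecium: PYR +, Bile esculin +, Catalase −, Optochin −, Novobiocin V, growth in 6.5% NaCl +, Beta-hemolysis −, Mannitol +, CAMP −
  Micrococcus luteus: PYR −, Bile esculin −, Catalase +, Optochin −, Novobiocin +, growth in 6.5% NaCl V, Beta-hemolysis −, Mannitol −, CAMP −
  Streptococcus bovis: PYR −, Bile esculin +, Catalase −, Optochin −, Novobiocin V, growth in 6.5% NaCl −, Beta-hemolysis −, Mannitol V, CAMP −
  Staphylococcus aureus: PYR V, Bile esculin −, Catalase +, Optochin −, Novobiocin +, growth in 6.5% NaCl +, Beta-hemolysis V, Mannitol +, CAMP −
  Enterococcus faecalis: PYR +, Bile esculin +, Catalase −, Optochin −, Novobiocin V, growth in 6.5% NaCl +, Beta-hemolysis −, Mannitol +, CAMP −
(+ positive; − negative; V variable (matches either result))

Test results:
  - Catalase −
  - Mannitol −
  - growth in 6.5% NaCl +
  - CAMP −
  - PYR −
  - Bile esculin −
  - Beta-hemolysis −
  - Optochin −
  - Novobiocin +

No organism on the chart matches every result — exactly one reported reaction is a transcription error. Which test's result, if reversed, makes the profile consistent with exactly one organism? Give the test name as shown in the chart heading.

growth in 6.5% NaCl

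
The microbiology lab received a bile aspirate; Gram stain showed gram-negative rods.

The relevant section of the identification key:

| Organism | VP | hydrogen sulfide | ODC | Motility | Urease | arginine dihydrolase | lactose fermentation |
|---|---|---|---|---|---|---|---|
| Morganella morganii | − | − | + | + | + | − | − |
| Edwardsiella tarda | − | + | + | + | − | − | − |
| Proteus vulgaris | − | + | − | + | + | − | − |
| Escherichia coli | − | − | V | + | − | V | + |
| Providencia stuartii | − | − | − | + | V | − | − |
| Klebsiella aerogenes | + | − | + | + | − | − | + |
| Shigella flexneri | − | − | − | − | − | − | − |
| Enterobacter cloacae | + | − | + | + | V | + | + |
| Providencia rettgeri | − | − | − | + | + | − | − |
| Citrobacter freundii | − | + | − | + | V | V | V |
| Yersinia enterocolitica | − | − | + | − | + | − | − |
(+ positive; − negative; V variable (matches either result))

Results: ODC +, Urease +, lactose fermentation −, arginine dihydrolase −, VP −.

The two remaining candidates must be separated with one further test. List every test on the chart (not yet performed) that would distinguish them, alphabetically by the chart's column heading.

ODC +: excludes 5 organisms — 6 left.
VP −: excludes Klebsiella aerogenes, Enterobacter cloacae — 4 left.
lactose fermentation −: excludes Escherichia coli — 3 left.
arginine dihydrolase −: all 3 remaining candidates are consistent.
Urease +: excludes Edwardsiella tarda — 2 left.
Two candidates remain: Morganella morganii and Yersinia enterocolitica.
  hydrogen sulfide: − vs − — same for both, does not separate.
  Motility: Morganella morganii +, Yersinia enterocolitica − — discriminates.

Motility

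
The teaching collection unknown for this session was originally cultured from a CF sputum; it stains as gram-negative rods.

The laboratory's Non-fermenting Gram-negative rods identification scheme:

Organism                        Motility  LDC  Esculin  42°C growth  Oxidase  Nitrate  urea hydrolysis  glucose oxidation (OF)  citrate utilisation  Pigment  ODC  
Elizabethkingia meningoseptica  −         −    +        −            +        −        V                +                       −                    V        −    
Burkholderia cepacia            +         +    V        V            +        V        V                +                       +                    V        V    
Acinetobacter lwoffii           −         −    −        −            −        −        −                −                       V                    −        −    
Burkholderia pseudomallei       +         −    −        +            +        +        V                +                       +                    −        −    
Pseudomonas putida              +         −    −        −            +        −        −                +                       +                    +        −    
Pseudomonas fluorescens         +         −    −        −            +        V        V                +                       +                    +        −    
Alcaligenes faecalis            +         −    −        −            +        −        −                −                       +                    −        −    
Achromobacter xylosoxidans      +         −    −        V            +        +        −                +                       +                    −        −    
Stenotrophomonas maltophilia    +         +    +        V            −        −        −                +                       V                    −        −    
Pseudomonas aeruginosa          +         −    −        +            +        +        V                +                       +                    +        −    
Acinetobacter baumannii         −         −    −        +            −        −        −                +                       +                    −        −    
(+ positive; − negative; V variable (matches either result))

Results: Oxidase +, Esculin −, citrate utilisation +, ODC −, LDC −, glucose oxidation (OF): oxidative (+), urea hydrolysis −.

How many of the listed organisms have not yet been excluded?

5

citrate utilisation +: excludes Elizabethkingia meningoseptica — 10 left.
LDC −: excludes Burkholderia cepacia, Stenotrophomonas maltophilia — 8 left.
ODC −: all 8 remaining candidates are consistent.
Oxidase +: excludes Acinetobacter lwoffii, Acinetobacter baumannii — 6 left.
urea hydrolysis −: all 6 remaining candidates are consistent.
Esculin −: all 6 remaining candidates are consistent.
glucose oxidation (OF) +: excludes Alcaligenes faecalis — 5 left.
Still consistent: Achromobacter xylosoxidans, Burkholderia pseudomallei, Pseudomonas aeruginosa, Pseudomonas fluorescens, Pseudomonas putida.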